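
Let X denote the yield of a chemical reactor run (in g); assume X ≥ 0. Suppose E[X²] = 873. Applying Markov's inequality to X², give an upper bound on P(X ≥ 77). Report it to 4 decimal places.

0.1472

Since X ≥ 0, the event {X ≥ 77} is the same as {X² ≥ 5929}.
Markov's inequality applied to X² gives P(X² ≥ 5929) ≤ E[X²]/5929 = 873/5929 = 0.1472.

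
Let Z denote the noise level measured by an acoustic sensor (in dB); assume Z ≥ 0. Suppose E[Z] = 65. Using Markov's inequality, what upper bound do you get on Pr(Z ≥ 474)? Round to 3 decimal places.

Markov's inequality: for a non-negative random variable, Pr(Z ≥ a) ≤ E[Z]/a.
Here E[Z] = 65 and a = 474, so the bound is 65/474 = 0.1371.

0.137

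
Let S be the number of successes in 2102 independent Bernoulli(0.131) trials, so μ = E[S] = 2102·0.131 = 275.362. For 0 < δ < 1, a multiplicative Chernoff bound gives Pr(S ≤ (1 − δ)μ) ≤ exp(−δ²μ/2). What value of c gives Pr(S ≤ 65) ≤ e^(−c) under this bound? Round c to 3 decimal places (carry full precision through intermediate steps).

Write 65 = (1 − δ)μ, so δ = 1 − 65/275.362 = 0.7639471…
Then the exponent is δ²μ/2 = (μ − 65)²/(2μ) = 80.352719.

80.353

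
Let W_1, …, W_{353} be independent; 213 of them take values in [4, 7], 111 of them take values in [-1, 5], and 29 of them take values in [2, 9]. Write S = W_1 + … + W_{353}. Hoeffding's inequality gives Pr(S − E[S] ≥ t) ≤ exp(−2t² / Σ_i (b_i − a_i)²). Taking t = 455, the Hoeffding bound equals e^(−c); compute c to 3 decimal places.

56.456

Σ(b_i − a_i)² = 213·3² + 111·6² + 29·7² = 7334.
c = 2t² / 7334 = 2·455² / 7334 = 56.4562.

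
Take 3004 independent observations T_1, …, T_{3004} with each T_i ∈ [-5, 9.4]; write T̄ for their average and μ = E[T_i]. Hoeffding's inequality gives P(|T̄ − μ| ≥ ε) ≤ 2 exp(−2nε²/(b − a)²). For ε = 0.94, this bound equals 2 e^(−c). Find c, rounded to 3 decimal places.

c = 2nε²/(b − a)² = 2·3004·0.94² / 14.4² = 25.6012.

25.601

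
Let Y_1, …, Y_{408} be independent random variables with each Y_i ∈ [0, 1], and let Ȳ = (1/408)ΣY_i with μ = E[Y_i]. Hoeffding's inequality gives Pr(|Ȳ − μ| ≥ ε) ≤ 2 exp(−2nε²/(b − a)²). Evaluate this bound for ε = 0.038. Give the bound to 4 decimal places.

0.6156

Exponent: 2nε²/(b − a)² = 2·408·0.038² / 1² = 1.17830.
Bound = 2·exp(−1.17830) = 0.61560.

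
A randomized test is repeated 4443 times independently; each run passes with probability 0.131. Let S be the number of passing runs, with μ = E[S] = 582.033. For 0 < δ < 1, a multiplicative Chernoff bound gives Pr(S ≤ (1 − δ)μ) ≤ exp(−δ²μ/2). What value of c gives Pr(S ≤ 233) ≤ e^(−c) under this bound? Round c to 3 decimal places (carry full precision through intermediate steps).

Write 233 = (1 − δ)μ, so δ = 1 − 233/582.033 = 0.5996791…
Then the exponent is δ²μ/2 = (μ − 233)²/(2μ) = 104.653890.

104.654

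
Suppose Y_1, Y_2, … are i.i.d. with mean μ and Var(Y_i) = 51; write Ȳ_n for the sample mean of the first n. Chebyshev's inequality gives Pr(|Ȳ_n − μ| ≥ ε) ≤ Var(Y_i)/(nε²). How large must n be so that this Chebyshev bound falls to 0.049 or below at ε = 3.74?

Require 51/(n·3.74²) ≤ 0.049, i.e. n ≥ 51/(0.049·3.74²) = 74.410.
The smallest integer n is 75.

75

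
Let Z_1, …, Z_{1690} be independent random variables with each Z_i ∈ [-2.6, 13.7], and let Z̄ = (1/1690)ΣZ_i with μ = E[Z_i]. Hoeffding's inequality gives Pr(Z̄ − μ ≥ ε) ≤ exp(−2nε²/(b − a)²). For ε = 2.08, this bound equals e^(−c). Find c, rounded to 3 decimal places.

c = 2nε²/(b − a)² = 2·1690·2.08² / 16.3² = 55.0387.

55.039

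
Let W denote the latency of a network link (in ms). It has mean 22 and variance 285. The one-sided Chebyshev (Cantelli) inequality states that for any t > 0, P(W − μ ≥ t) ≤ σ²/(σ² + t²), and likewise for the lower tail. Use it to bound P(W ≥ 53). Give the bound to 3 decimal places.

Here σ² = 285 and t = 31, so σ² + t² = 1246.
Cantelli's bound: 285/1246 = 0.2287.

0.229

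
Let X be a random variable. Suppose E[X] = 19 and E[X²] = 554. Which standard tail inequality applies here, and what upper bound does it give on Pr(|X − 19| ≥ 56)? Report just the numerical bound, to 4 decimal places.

0.0615

The first two moments determine the variance, so Chebyshev's inequality is the sharpest standard bound available.
Var(X) = E[X²] − (E[X])² = 554 − 361 = 193.
Chebyshev's inequality: Pr(|X − μ| ≥ t) ≤ Var(X)/t² = 193/3136 = 0.0615.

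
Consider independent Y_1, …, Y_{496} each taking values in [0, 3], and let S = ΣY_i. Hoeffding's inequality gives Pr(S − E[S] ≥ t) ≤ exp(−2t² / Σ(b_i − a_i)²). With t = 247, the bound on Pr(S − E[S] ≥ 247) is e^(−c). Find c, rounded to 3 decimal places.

27.334

Σ(b_i − a_i)² = 496·(3)² = 4464.
c = 2t²/4464 = 2·247²/4464 = 27.3338.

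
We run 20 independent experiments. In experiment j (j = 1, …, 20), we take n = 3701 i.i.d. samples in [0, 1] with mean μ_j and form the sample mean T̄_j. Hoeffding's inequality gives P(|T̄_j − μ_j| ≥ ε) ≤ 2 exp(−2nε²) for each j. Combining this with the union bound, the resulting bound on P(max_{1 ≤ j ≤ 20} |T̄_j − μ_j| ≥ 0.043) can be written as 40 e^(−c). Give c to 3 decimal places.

Union bound over the 20 events: P(max_{1 ≤ j ≤ 20} |T̄_j − μ_j| ≥ 0.043) ≤ 20·2·exp(−2nε²) = 40 exp(−2·3701·0.043²).
So c = 2·3701·0.043² = 13.6863.

13.686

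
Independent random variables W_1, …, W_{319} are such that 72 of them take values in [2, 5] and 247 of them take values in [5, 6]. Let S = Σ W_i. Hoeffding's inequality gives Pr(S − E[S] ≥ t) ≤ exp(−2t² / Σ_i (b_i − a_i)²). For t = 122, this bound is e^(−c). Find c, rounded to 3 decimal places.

Σ(b_i − a_i)² = 72·3² + 247·1² = 895.
c = 2t² / 895 = 2·122² / 895 = 33.2603.

33.260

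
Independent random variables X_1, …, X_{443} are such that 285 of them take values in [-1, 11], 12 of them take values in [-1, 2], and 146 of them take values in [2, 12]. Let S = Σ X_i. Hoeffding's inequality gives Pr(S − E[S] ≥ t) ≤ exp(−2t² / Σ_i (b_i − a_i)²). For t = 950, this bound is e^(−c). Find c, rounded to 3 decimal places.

Σ(b_i − a_i)² = 285·12² + 12·3² + 146·10² = 55748.
c = 2t² / 55748 = 2·950² / 55748 = 32.3778.

32.378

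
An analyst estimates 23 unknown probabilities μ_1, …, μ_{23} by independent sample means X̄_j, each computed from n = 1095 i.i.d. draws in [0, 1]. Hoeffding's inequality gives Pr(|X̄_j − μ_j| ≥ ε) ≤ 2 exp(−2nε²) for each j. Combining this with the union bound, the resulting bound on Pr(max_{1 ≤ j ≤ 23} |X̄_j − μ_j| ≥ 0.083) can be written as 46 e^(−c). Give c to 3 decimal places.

15.087

Union bound over the 23 events: Pr(max_{1 ≤ j ≤ 23} |X̄_j − μ_j| ≥ 0.083) ≤ 23·2·exp(−2nε²) = 46 exp(−2·1095·0.083²).
So c = 2·1095·0.083² = 15.0869.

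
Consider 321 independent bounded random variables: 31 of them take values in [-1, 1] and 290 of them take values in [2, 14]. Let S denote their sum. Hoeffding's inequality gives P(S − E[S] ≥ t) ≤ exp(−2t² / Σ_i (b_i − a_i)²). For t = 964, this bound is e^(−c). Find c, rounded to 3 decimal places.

Σ(b_i − a_i)² = 31·2² + 290·12² = 41884.
c = 2t² / 41884 = 2·964² / 41884 = 44.3747.

44.375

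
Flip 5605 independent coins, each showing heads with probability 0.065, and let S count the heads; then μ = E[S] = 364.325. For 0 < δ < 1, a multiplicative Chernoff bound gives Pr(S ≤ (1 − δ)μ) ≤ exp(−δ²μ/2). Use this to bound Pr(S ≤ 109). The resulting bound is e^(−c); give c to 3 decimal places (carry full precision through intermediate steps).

89.468

Write 109 = (1 − δ)μ, so δ = 1 − 109/364.325 = 0.7008166…
Then the exponent is δ²μ/2 = (μ − 109)²/(2μ) = 89.467996.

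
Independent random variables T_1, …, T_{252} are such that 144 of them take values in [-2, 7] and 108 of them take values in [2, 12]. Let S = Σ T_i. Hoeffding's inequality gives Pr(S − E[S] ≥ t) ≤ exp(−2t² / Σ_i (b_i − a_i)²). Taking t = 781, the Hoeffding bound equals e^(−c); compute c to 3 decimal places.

54.306

Σ(b_i − a_i)² = 144·9² + 108·10² = 22464.
c = 2t² / 22464 = 2·781² / 22464 = 54.3056.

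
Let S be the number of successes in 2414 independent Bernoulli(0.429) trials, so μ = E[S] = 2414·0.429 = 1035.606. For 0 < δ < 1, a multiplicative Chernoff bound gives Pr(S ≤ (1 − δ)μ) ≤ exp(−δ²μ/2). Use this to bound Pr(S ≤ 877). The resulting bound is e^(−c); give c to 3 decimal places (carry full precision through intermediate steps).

12.145

Write 877 = (1 − δ)μ, so δ = 1 − 877/1035.606 = 0.1531528…
Then the exponent is δ²μ/2 = (μ − 877)²/(2μ) = 12.145480.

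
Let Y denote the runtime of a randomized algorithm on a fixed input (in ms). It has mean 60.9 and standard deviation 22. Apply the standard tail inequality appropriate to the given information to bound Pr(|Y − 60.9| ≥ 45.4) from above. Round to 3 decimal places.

0.235

Mean and variance are known, so Chebyshev's inequality applies.
Chebyshev: Pr(|Y − μ| ≥ t) ≤ Var(Y)/t².
Var(Y) = σ² = 22² = 484.
Bound = 484 / 2061.16 = 0.2348.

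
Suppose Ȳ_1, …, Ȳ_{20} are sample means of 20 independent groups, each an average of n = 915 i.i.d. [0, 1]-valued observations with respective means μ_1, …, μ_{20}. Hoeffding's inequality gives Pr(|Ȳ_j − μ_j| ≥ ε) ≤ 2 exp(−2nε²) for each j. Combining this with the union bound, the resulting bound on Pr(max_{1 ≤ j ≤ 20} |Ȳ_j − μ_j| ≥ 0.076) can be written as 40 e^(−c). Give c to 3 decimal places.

Union bound over the 20 events: Pr(max_{1 ≤ j ≤ 20} |Ȳ_j − μ_j| ≥ 0.076) ≤ 20·2·exp(−2nε²) = 40 exp(−2·915·0.076²).
So c = 2·915·0.076² = 10.5701.

10.570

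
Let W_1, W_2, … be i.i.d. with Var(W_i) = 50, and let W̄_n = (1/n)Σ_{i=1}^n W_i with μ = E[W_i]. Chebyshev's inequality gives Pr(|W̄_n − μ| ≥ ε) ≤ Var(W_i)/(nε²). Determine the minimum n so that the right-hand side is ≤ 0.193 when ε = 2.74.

35

Require 50/(n·2.74²) ≤ 0.193, i.e. n ≥ 50/(0.193·2.74²) = 34.507.
The smallest integer n is 35.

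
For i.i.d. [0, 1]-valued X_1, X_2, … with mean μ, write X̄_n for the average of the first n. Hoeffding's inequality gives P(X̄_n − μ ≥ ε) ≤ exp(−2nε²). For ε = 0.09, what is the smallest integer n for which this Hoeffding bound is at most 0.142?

121

Require exp(−2nε²) ≤ 0.142, i.e. 2nε² ≥ ln(1/0.142) = 1.951928.
So n ≥ 1.951928 / (2·0.09²) = 120.489.
The smallest integer n is 121.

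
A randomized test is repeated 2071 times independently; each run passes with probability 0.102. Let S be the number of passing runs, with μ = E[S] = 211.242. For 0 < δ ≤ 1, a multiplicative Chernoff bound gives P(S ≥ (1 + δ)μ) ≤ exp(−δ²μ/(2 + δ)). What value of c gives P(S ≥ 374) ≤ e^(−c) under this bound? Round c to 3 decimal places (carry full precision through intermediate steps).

Write 374 = (1 + δ)μ, so δ = 374/211.242 − 1 = 0.7704812…
Then the exponent is δ²μ/(2 + δ) = (374 − μ)² / (μ·(2 + δ)) = 45.263612.

45.264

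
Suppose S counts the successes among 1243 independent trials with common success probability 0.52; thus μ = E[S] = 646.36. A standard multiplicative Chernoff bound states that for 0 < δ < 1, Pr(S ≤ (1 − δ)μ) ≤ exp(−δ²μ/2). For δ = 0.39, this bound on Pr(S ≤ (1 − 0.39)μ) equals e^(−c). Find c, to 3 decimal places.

c = δ²μ/2 = 0.39²·646.36/2 = 49.1557.

49.156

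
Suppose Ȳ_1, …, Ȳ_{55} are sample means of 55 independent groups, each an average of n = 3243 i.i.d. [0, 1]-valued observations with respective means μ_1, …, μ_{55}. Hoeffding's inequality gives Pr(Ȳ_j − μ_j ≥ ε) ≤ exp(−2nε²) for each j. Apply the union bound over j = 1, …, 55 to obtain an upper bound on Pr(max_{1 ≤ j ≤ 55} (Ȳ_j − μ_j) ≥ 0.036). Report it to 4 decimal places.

Per-experiment Hoeffding bound: exp(−2·3243·0.036²) = exp(−8.40586) = 0.00022355.
Union bound over 55 events: 55·0.00022355 = 0.01230.

0.0123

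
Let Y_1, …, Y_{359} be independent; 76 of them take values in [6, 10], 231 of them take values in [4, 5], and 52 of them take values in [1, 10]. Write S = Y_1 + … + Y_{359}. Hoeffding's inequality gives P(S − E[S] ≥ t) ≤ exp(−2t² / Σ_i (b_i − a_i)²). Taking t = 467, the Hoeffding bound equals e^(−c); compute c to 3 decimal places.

77.077

Σ(b_i − a_i)² = 76·4² + 231·1² + 52·9² = 5659.
c = 2t² / 5659 = 2·467² / 5659 = 77.0769.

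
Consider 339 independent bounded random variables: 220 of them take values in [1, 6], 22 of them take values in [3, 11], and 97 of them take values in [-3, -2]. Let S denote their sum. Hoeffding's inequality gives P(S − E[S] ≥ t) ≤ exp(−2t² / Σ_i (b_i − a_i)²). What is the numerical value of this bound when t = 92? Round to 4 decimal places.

0.0892

Σ(b_i − a_i)² = 220·5² + 22·8² + 97·1² = 7005.
Exponent = 2·92² / 7005 = 2.41656.
Bound = exp(−2.41656) = 0.08923.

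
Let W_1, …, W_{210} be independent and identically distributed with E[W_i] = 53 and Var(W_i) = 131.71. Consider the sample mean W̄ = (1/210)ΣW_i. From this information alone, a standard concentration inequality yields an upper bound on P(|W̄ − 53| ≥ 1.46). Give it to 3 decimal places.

0.294

With mean and variance of each term known, Chebyshev's inequality bounds the deviation of the sum (or sample mean).
Var(W̄) = Var(W_i)/n = 131.71/210 = 0.62719.
Chebyshev: P(|W̄ − 53| ≥ 1.46) ≤ Var(W̄)/(1.46)² = 131.71/(210·1.46²) = 0.2942.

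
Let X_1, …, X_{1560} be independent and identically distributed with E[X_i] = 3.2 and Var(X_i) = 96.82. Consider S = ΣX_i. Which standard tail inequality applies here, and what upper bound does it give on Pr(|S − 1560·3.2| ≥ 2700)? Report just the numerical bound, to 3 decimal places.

With mean and variance of each term known, Chebyshev's inequality bounds the deviation of the sum (or sample mean).
Var(S) = n·Var(X_i) = 1560·96.82 = 151039.2.
Chebyshev: Pr(|S − 1560·3.2| ≥ 2700) ≤ Var(S)/2700² = 151039.2/7290000 = 0.0207.

0.021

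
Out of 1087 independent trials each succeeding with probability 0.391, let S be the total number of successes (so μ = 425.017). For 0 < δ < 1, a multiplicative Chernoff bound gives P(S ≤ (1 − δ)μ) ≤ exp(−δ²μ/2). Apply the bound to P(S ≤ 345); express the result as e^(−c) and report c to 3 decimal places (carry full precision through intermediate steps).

7.532

Write 345 = (1 − δ)μ, so δ = 1 − 345/425.017 = 0.1882678…
Then the exponent is δ²μ/2 = (μ − 345)²/(2μ) = 7.532311.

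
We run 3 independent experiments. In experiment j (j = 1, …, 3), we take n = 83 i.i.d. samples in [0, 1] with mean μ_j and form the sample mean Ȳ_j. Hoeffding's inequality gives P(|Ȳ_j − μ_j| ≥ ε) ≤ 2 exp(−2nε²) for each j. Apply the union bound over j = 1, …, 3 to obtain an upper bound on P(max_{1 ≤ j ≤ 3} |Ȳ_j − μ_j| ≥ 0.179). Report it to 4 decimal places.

0.0294

Per-experiment Hoeffding bound: 2·exp(−2·83·0.179²) = 2·exp(−5.31881) = 0.0097972.
Union bound over 3 events: 3·0.0097972 = 0.02939.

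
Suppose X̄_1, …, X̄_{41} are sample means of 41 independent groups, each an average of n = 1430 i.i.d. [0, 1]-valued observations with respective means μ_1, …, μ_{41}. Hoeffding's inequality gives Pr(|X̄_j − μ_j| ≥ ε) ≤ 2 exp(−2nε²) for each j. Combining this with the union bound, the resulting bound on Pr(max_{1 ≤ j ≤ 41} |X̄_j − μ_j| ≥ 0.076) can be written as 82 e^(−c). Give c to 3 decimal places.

Union bound over the 41 events: Pr(max_{1 ≤ j ≤ 41} |X̄_j − μ_j| ≥ 0.076) ≤ 41·2·exp(−2nε²) = 82 exp(−2·1430·0.076²).
So c = 2·1430·0.076² = 16.5194.

16.519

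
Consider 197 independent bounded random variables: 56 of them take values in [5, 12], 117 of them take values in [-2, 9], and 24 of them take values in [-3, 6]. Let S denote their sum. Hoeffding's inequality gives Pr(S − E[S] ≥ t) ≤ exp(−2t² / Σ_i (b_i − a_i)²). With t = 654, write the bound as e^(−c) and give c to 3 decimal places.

45.393

Σ(b_i − a_i)² = 56·7² + 117·11² + 24·9² = 18845.
c = 2t² / 18845 = 2·654² / 18845 = 45.3930.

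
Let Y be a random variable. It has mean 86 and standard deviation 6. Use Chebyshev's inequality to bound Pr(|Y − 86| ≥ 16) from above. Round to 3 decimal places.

0.141

Chebyshev: Pr(|Y − μ| ≥ t) ≤ Var(Y)/t².
Var(Y) = σ² = 6² = 36.
Bound = 36 / 256 = 0.1406.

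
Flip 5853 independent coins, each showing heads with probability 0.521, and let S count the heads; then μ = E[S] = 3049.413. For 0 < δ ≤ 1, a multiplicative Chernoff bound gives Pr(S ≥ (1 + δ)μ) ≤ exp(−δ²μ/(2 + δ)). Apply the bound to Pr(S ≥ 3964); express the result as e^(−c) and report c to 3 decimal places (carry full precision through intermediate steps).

Write 3964 = (1 + δ)μ, so δ = 3964/3049.413 − 1 = 0.2999223…
Then the exponent is δ²μ/(2 + δ) = (3964 − μ)² / (μ·(2 + δ)) = 119.267093.

119.267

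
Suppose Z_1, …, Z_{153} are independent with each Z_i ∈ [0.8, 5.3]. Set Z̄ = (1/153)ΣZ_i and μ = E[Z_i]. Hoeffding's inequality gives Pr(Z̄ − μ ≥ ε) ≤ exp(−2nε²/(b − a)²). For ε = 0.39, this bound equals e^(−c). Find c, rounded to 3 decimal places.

c = 2nε²/(b − a)² = 2·153·0.39² / 4.5² = 2.2984.

2.298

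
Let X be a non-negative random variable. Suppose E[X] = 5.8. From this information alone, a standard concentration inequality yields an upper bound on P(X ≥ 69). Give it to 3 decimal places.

Only the mean of a non-negative variable is known, so Markov's inequality is the applicable tail bound.
Markov's inequality: for a non-negative random variable, P(X ≥ a) ≤ E[X]/a.
Here E[X] = 5.8 and a = 69, so the bound is 5.8/69 = 0.0841.

0.084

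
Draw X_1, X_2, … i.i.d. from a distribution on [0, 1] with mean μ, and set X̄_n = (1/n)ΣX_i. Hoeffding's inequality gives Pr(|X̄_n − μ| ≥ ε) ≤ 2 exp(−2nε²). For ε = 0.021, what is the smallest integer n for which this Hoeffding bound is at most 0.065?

3885

Require 2·exp(−2nε²) ≤ 0.065, i.e. 2nε² ≥ ln(2/0.065) = 3.426515.
So n ≥ 3.426515 / (2·0.021²) = 3884.938.
The smallest integer n is 3885.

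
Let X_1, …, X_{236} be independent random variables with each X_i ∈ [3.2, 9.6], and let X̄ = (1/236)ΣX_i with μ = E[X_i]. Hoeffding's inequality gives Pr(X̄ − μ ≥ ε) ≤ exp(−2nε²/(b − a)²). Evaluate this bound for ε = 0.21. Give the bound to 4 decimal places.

0.6016

Exponent: 2nε²/(b − a)² = 2·236·0.21² / 6.4² = 0.50818.
Bound = exp(−0.50818) = 0.60159.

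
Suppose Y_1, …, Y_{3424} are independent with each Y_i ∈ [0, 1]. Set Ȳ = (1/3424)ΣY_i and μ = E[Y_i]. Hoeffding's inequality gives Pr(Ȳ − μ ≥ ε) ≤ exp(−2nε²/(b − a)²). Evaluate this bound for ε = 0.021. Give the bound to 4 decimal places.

Exponent: 2nε²/(b − a)² = 2·3424·0.021² / 1² = 3.01997.
Bound = exp(−3.01997) = 0.04880.

0.0488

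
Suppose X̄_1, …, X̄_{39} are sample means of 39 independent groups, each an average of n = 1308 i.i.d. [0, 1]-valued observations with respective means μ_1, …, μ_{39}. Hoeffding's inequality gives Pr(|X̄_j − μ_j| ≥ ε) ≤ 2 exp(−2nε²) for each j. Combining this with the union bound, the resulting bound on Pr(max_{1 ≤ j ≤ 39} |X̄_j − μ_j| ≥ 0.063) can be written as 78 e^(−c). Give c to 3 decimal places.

10.383

Union bound over the 39 events: Pr(max_{1 ≤ j ≤ 39} |X̄_j − μ_j| ≥ 0.063) ≤ 39·2·exp(−2nε²) = 78 exp(−2·1308·0.063²).
So c = 2·1308·0.063² = 10.3829.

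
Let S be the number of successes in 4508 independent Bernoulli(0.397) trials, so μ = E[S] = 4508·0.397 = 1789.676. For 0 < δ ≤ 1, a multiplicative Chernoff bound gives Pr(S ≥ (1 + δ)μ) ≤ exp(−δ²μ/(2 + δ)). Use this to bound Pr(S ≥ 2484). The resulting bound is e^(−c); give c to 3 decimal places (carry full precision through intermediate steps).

112.804

Write 2484 = (1 + δ)μ, so δ = 2484/1789.676 − 1 = 0.3879607…
Then the exponent is δ²μ/(2 + δ) = (2484 − μ)² / (μ·(2 + δ)) = 112.803548.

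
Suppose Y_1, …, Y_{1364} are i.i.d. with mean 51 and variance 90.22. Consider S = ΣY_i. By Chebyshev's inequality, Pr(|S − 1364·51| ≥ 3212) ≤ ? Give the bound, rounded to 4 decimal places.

0.0119

Var(S) = n·Var(Y_i) = 1364·90.22 = 123060.08.
Chebyshev: Pr(|S − 1364·51| ≥ 3212) ≤ Var(S)/3212² = 123060.08/10316944 = 0.0119.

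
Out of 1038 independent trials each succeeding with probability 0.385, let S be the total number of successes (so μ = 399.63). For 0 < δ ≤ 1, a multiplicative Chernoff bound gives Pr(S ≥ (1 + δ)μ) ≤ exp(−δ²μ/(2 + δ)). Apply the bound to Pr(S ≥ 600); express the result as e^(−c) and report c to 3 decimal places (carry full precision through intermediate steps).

Write 600 = (1 + δ)μ, so δ = 600/399.63 − 1 = 0.5013888…
Then the exponent is δ²μ/(2 + δ) = (600 − μ)² / (μ·(2 + δ)) = 40.162997.

40.163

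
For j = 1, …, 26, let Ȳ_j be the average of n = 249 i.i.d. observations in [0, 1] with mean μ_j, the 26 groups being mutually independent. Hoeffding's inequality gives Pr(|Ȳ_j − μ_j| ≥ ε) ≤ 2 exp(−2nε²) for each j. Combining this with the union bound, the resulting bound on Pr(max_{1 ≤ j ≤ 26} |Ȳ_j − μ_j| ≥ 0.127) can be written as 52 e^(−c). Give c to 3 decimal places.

8.032

Union bound over the 26 events: Pr(max_{1 ≤ j ≤ 26} |Ȳ_j − μ_j| ≥ 0.127) ≤ 26·2·exp(−2nε²) = 52 exp(−2·249·0.127²).
So c = 2·249·0.127² = 8.0322.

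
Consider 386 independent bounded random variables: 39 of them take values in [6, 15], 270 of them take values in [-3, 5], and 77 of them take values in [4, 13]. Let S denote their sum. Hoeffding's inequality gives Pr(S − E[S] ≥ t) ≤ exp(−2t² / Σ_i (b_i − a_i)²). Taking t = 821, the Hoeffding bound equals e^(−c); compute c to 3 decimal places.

50.535

Σ(b_i − a_i)² = 39·9² + 270·8² + 77·9² = 26676.
c = 2t² / 26676 = 2·821² / 26676 = 50.5354.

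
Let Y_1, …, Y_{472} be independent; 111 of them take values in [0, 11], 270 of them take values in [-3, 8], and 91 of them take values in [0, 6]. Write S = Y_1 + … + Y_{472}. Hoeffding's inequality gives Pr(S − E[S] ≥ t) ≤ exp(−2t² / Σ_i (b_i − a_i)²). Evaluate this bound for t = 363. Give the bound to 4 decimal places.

0.0048

Σ(b_i − a_i)² = 111·11² + 270·11² + 91·6² = 49377.
Exponent = 2·363² / 49377 = 5.33726.
Bound = exp(−5.33726) = 0.00481.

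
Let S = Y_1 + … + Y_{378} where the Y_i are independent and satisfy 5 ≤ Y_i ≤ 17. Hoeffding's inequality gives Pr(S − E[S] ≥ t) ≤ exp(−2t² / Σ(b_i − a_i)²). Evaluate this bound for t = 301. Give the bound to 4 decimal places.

Σ(b_i − a_i)² = 378·(12)² = 54432.
Exponent = 2·301²/54432 = 3.3290.
Bound = exp(−3.3290) = 0.03583.

0.0358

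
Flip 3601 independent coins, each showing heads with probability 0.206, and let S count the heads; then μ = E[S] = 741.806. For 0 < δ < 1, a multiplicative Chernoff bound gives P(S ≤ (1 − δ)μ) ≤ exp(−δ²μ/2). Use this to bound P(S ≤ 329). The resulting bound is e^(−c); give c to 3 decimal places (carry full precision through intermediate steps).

Write 329 = (1 − δ)μ, so δ = 1 − 329/741.806 = 0.5564878…
Then the exponent is δ²μ/2 = (μ − 329)²/(2μ) = 114.860754.

114.861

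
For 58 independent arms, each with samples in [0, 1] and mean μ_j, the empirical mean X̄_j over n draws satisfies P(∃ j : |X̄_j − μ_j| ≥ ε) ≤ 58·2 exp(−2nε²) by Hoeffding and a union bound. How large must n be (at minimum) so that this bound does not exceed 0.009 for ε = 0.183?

142

Need 2·58·exp(−2nε²) ≤ 0.009, i.e. exp(−2nε²) ≤ 0.009/116.
So 2nε² ≥ ln(116/0.009) = 9.464121.
Hence n ≥ 9.464121/(2·0.183²) = 141.302.
The smallest integer n is 142.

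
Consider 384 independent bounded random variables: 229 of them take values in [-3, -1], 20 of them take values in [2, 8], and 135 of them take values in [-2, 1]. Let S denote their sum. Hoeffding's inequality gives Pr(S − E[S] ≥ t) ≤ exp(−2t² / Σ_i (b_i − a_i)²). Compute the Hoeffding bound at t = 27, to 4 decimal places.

0.5997

Σ(b_i − a_i)² = 229·2² + 20·6² + 135·3² = 2851.
Exponent = 2·27² / 2851 = 0.51140.
Bound = exp(−0.51140) = 0.59966.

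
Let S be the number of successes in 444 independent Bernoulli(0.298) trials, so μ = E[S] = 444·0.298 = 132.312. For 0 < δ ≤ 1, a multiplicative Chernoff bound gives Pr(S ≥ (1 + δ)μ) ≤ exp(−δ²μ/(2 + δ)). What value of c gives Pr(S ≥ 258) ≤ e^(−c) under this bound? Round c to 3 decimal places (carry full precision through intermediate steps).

Write 258 = (1 + δ)μ, so δ = 258/132.312 − 1 = 0.9499365…
Then the exponent is δ²μ/(2 + δ) = (258 − μ)² / (μ·(2 + δ)) = 40.473963.

40.474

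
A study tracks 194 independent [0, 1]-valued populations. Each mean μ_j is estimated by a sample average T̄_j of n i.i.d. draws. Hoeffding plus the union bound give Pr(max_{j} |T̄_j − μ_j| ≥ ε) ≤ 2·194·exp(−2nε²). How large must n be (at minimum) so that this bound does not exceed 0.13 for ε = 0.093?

Need 2·194·exp(−2nε²) ≤ 0.13, i.e. exp(−2nε²) ≤ 0.13/388.
So 2nε² ≥ ln(388/0.13) = 8.001226.
Hence n ≥ 8.001226/(2·0.093²) = 462.552.
The smallest integer n is 463.

463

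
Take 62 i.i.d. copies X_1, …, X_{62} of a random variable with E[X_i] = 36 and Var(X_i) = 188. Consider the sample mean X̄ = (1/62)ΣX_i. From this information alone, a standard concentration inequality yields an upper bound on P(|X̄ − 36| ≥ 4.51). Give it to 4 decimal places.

0.1491

With mean and variance of each term known, Chebyshev's inequality bounds the deviation of the sum (or sample mean).
Var(X̄) = Var(X_i)/n = 188/62 = 3.0323.
Chebyshev: P(|X̄ − 36| ≥ 4.51) ≤ Var(X̄)/(4.51)² = 188/(62·4.51²) = 0.1491.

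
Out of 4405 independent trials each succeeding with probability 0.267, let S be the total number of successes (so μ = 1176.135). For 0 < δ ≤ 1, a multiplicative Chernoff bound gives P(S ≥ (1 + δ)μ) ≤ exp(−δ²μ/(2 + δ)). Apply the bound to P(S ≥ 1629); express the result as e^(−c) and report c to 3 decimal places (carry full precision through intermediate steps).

Write 1629 = (1 + δ)μ, so δ = 1629/1176.135 − 1 = 0.3850451…
Then the exponent is δ²μ/(2 + δ) = (1629 − μ)² / (μ·(2 + δ)) = 73.111172.

73.111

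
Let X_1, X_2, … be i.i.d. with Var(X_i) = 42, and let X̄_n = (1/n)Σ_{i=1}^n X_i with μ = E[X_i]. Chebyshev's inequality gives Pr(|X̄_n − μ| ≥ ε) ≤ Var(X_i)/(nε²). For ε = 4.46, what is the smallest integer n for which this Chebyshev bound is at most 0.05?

Require 42/(n·4.46²) ≤ 0.05, i.e. n ≥ 42/(0.05·4.46²) = 42.229.
The smallest integer n is 43.

43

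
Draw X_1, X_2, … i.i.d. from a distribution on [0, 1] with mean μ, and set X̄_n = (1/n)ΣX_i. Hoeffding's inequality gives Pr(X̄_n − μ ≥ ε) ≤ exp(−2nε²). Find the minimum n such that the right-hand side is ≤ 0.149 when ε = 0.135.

53

Require exp(−2nε²) ≤ 0.149, i.e. 2nε² ≥ ln(1/0.149) = 1.903809.
So n ≥ 1.903809 / (2·0.135²) = 52.231.
The smallest integer n is 53.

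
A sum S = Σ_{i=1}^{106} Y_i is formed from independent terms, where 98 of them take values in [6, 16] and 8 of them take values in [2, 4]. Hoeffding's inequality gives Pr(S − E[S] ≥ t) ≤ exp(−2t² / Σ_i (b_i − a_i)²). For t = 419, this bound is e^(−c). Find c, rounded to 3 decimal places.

Σ(b_i − a_i)² = 98·10² + 8·2² = 9832.
c = 2t² / 9832 = 2·419² / 9832 = 35.7122.

35.712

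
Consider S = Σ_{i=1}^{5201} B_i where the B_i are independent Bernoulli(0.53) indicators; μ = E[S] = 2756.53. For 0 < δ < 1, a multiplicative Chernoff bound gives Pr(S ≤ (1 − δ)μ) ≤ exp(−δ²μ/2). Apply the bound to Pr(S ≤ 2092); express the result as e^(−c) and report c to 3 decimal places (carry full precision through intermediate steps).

80.101

Write 2092 = (1 − δ)μ, so δ = 1 − 2092/2756.53 = 0.2410748…
Then the exponent is δ²μ/2 = (μ − 2092)²/(2μ) = 80.100728.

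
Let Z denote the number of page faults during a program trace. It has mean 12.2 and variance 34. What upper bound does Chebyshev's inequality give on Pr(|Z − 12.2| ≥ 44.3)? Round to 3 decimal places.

0.017

Chebyshev: Pr(|Z − μ| ≥ t) ≤ Var(Z)/t².
Bound = 34 / 1962.49 = 0.0173.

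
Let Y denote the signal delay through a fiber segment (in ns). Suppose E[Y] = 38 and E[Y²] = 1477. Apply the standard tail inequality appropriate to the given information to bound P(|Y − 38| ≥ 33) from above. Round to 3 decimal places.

The first two moments determine the variance, so Chebyshev's inequality is the sharpest standard bound available.
Var(Y) = E[Y²] − (E[Y])² = 1477 − 1444 = 33.
Chebyshev's inequality: P(|Y − μ| ≥ t) ≤ Var(Y)/t² = 33/1089 = 0.0303.

0.030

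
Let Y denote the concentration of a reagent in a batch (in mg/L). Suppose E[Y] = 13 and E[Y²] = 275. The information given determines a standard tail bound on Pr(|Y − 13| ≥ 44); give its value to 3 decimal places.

0.055

The first two moments determine the variance, so Chebyshev's inequality is the sharpest standard bound available.
Var(Y) = E[Y²] − (E[Y])² = 275 − 169 = 106.
Chebyshev's inequality: Pr(|Y − μ| ≥ t) ≤ Var(Y)/t² = 106/1936 = 0.0548.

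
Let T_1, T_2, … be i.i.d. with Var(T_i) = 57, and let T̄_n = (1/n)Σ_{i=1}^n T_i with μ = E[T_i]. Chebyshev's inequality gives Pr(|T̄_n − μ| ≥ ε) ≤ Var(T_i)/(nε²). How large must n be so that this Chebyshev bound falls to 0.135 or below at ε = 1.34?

Require 57/(n·1.34²) ≤ 0.135, i.e. n ≥ 57/(0.135·1.34²) = 235.143.
The smallest integer n is 236.

236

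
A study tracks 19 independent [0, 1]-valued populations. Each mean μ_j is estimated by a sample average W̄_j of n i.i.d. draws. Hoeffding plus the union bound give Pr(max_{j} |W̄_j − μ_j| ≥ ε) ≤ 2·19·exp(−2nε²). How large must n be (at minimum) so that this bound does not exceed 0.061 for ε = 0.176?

104

Need 2·19·exp(−2nε²) ≤ 0.061, i.e. exp(−2nε²) ≤ 0.061/38.
So 2nε² ≥ ln(38/0.061) = 6.434468.
Hence n ≥ 6.434468/(2·0.176²) = 103.862.
The smallest integer n is 104.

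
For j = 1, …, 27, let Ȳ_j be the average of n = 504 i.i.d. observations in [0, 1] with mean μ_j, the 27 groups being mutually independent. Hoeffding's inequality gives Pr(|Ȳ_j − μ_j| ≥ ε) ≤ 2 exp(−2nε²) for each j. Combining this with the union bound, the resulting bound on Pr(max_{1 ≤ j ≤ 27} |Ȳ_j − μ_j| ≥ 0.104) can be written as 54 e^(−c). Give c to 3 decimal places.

10.903

Union bound over the 27 events: Pr(max_{1 ≤ j ≤ 27} |Ȳ_j − μ_j| ≥ 0.104) ≤ 27·2·exp(−2nε²) = 54 exp(−2·504·0.104²).
So c = 2·504·0.104² = 10.9025.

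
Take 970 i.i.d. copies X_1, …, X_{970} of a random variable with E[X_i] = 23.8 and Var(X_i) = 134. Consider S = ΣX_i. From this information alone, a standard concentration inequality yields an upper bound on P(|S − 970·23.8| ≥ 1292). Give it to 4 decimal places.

0.0779

With mean and variance of each term known, Chebyshev's inequality bounds the deviation of the sum (or sample mean).
Var(S) = n·Var(X_i) = 970·134 = 129980.
Chebyshev: P(|S − 970·23.8| ≥ 1292) ≤ Var(S)/1292² = 129980/1669264 = 0.0779.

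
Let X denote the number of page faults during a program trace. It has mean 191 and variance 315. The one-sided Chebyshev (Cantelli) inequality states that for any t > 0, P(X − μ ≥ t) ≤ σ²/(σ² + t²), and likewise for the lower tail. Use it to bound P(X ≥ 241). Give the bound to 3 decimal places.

0.112

Here σ² = 315 and t = 50, so σ² + t² = 2815.
Cantelli's bound: 315/2815 = 0.1119.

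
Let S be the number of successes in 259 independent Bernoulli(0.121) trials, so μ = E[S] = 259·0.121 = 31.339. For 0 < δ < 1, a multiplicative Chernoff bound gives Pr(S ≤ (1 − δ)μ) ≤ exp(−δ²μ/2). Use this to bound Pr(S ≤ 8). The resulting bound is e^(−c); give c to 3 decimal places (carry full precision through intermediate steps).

Write 8 = (1 − δ)μ, so δ = 1 − 8/31.339 = 0.744727…
Then the exponent is δ²μ/2 = (μ − 8)²/(2μ) = 8.690592.

8.691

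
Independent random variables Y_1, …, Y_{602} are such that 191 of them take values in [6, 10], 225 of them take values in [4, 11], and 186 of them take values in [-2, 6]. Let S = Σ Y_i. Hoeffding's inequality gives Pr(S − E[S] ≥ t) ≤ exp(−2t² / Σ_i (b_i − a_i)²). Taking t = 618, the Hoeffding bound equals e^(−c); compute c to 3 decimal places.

29.396

Σ(b_i − a_i)² = 191·4² + 225·7² + 186·8² = 25985.
c = 2t² / 25985 = 2·618² / 25985 = 29.3957.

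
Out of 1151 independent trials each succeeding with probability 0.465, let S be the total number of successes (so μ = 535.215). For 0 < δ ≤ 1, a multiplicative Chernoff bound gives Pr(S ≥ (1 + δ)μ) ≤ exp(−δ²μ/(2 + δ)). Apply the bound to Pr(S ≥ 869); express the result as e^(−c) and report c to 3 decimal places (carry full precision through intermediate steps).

79.341

Write 869 = (1 + δ)μ, so δ = 869/535.215 − 1 = 0.6236466…
Then the exponent is δ²μ/(2 + δ) = (869 − μ)² / (μ·(2 + δ)) = 79.341430.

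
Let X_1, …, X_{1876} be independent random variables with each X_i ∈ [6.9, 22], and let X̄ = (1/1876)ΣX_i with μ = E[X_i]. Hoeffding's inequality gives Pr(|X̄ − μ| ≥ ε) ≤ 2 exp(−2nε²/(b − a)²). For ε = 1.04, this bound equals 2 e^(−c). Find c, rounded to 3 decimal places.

c = 2nε²/(b − a)² = 2·1876·1.04² / 15.1² = 17.7982.

17.798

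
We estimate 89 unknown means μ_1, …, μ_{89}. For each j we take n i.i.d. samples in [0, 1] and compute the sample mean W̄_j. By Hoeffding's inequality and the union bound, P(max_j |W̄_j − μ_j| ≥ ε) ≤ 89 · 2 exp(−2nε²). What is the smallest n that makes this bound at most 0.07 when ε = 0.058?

1166

Need 2·89·exp(−2nε²) ≤ 0.07, i.e. exp(−2nε²) ≤ 0.07/178.
So 2nε² ≥ ln(178/0.07) = 7.841044.
Hence n ≥ 7.841044/(2·0.058²) = 1165.435.
The smallest integer n is 1166.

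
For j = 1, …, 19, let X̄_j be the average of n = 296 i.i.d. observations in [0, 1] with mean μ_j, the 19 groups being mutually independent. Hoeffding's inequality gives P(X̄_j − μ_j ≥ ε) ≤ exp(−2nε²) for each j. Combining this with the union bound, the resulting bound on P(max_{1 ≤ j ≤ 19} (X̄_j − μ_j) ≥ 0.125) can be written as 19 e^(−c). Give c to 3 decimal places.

Union bound over the 19 events: P(max_{1 ≤ j ≤ 19} (X̄_j − μ_j) ≥ 0.125) ≤ 19·exp(−2nε²) = 19 exp(−2·296·0.125²).
So c = 2·296·0.125² = 9.2500.

9.250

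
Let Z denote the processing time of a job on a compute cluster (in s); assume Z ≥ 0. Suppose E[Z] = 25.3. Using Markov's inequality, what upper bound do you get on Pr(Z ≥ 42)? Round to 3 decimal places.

Markov's inequality: for a non-negative random variable, Pr(Z ≥ a) ≤ E[Z]/a.
Here E[Z] = 25.3 and a = 42, so the bound is 25.3/42 = 0.6024.

0.602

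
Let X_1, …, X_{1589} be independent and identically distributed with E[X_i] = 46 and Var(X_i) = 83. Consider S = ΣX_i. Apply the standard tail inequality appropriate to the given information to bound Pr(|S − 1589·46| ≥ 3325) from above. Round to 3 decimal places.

0.012

With mean and variance of each term known, Chebyshev's inequality bounds the deviation of the sum (or sample mean).
Var(S) = n·Var(X_i) = 1589·83 = 131887.
Chebyshev: Pr(|S − 1589·46| ≥ 3325) ≤ Var(S)/3325² = 131887/11055625 = 0.0119.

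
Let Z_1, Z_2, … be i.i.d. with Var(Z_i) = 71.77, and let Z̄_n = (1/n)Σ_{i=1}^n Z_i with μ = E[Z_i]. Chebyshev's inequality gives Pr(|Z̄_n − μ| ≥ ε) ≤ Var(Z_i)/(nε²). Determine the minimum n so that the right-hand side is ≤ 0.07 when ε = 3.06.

110

Require 71.77/(n·3.06²) ≤ 0.07, i.e. n ≥ 71.77/(0.07·3.06²) = 109.497.
The smallest integer n is 110.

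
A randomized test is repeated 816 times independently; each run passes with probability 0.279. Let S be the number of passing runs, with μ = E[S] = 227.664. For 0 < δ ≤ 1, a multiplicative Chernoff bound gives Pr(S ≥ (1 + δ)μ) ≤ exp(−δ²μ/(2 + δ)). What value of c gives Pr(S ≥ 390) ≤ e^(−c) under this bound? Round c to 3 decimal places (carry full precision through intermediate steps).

42.666

Write 390 = (1 + δ)μ, so δ = 390/227.664 − 1 = 0.7130508…
Then the exponent is δ²μ/(2 + δ) = (390 − μ)² / (μ·(2 + δ)) = 42.665554.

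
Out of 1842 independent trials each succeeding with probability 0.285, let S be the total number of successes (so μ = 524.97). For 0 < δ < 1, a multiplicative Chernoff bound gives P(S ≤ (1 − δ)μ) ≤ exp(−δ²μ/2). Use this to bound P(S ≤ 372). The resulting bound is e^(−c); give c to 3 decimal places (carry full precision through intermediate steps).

22.287

Write 372 = (1 − δ)μ, so δ = 1 − 372/524.97 = 0.2913881…
Then the exponent is δ²μ/2 = (μ − 372)²/(2μ) = 22.286817.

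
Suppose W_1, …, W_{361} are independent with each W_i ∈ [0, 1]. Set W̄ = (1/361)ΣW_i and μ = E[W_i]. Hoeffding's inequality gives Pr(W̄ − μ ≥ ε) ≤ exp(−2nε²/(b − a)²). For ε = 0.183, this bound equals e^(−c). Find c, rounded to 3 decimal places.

24.179

c = 2nε²/(b − a)² = 2·361·0.183² / 1² = 24.1791.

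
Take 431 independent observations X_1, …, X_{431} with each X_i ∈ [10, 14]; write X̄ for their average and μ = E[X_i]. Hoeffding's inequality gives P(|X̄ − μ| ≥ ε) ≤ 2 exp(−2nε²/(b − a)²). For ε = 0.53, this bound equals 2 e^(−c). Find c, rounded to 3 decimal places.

c = 2nε²/(b − a)² = 2·431·0.53² / 4² = 15.1335.

15.133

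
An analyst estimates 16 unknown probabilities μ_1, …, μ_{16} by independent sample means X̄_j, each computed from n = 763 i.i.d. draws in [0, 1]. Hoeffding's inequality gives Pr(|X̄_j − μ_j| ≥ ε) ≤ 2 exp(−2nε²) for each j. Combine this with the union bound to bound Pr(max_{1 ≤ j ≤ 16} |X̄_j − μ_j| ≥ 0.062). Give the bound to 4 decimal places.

0.0907

Per-experiment Hoeffding bound: 2·exp(−2·763·0.062²) = 2·exp(−5.86594) = 0.0056687.
Union bound over 16 events: 16·0.0056687 = 0.09070.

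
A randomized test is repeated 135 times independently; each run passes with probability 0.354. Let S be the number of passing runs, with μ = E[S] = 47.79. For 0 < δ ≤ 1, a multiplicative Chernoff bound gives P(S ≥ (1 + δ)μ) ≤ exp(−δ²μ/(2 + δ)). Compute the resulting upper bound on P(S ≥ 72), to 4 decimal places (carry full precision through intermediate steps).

0.0075

Write 72 = (1 + δ)μ, so δ = 72/47.79 − 1 = 0.5065913…
Then the exponent is δ²μ/(2 + δ) = (72 − μ)² / (μ·(2 + δ)) = 4.892930.
Bound = exp(−4.892930) = 0.00750.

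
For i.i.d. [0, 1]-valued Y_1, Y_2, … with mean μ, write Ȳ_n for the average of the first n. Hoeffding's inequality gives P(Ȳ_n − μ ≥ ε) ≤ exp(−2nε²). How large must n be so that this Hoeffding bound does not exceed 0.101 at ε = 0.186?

Require exp(−2nε²) ≤ 0.101, i.e. 2nε² ≥ ln(1/0.101) = 2.292635.
So n ≥ 2.292635 / (2·0.186²) = 33.134.
The smallest integer n is 34.

34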